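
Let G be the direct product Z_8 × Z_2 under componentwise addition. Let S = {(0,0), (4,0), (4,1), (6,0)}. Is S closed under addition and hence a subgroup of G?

No

(6,0) ∈ S but its inverse (2,0) ∉ S, so S is not a subgroup.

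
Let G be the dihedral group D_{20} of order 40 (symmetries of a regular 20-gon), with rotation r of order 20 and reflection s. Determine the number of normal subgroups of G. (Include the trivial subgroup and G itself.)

G has 48 subgroups. Checking conjugation-invariance by order — order 1: 1/1 normal; order 2: 1/21 normal; order 4: 1/11 normal; order 5: 1/1 normal; order 8: 0/5 normal; order 10: 1/5 normal; order 20: 3/3 normal; order 40: 1/1 normal.
Total normal subgroups: 9.

9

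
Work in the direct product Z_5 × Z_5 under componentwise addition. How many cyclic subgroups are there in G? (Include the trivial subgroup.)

7

Group the elements of G by the cyclic subgroup they generate; each cyclic subgroup of order d accounts for φ(d) elements.
Cyclic subgroups by order — order 1: 1; order 5: 6.
Total: 7.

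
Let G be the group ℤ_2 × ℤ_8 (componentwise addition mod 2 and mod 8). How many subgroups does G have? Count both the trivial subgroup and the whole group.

|G| = 16, so by Lagrange every subgroup order divides 16. Divisors: 1, 2, 4, 8, 16.
Subgroups by order — order 1: 1; order 2: 3; order 4: 3; order 8: 3; order 16: 1.
Total: 1 + 3 + 3 + 3 + 1 = 11.

11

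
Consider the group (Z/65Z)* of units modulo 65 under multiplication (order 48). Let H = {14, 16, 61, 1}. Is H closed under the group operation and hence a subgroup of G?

Closure fails: 16 · 14 = 29 ∉ H. So H is not a subgroup.

No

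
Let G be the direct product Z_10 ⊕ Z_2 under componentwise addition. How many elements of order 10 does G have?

12

An element (a,b) has order lcm(ord(a), ord(b)); count pairs with lcm equal to 10.
Enumerating gives 12 such elements.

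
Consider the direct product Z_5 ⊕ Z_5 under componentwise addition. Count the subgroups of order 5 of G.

6

|G| = 25 and 5 | 25, so subgroups of order 5 are possible by Lagrange.
The subgroups of order 5 are: {(0,0), (0,1), (0,2), (0,3), (0,4)}; {(0,0), (1,0), (2,0), (3,0), (4,0)}; {(0,0), (1,1), (2,2), (3,3), (4,4)}; {(0,0), (1,2), (2,4), (3,1), (4,3)}; … (6 in all).
So G has 6 subgroups of order 5.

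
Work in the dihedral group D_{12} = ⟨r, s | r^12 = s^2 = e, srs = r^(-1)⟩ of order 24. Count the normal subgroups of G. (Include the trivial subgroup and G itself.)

9

G has 34 subgroups. Checking conjugation-invariance by order — order 1: 1/1 normal; order 2: 1/13 normal; order 3: 1/1 normal; order 4: 1/7 normal; order 6: 1/5 normal; order 8: 0/3 normal; order 12: 3/3 normal; order 24: 1/1 normal.
Total normal subgroups: 9.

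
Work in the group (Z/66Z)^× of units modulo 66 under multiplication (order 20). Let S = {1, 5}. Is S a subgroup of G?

5 ∈ S but its inverse 53 ∉ S, so S is not a subgroup.

No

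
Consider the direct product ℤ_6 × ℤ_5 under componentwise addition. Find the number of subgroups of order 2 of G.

1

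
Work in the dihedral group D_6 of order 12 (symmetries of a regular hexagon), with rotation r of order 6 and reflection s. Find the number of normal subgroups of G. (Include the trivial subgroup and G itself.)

7

G has 16 subgroups. Checking conjugation-invariance by order — order 1: 1/1 normal; order 2: 1/7 normal; order 3: 1/1 normal; order 4: 0/3 normal; order 6: 3/3 normal; order 12: 1/1 normal.
Total normal subgroups: 7.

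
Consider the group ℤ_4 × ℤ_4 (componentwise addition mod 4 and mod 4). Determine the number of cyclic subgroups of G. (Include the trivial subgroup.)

Each element a generates a cyclic subgroup ⟨a⟩; distinct elements may generate the same one (a cyclic group of order d has φ(d) generators).
Cyclic subgroups by order — order 1: 1; order 2: 3; order 4: 6.
Total: 10.

10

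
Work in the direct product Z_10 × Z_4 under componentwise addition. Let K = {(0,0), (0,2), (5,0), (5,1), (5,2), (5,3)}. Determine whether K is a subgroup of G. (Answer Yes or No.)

|K| = 6 does not divide |G| = 40, so by Lagrange K is not a subgroup.

No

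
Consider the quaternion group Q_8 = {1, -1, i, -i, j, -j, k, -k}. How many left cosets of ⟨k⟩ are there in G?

2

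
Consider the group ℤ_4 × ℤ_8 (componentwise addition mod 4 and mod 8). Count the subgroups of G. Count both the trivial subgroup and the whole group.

22

|G| = 32, so by Lagrange every subgroup order divides 32. Divisors: 1, 2, 4, 8, 16, 32.
Subgroups by order — order 1: 1; order 2: 3; order 4: 7; order 8: 7; order 16: 3; order 32: 1.
Total: 1 + 3 + 7 + 7 + 3 + 1 = 22.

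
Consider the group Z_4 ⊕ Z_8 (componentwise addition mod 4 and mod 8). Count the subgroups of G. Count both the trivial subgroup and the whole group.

|G| = 32, so by Lagrange every subgroup order divides 32. Divisors: 1, 2, 4, 8, 16, 32.
Subgroups by order — order 1: 1; order 2: 3; order 4: 7; order 8: 7; order 16: 3; order 32: 1.
Total: 1 + 3 + 7 + 7 + 3 + 1 = 22.

22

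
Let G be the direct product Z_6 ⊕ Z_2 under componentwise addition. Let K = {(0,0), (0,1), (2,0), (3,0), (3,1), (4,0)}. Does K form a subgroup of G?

No

Closure fails: (0,1) + (4,0) = (4,1) ∉ K. So K is not a subgroup.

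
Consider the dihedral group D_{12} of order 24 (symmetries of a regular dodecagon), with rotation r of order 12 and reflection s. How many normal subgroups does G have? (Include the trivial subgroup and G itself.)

9

G has 34 subgroups. Checking conjugation-invariance by order — order 1: 1/1 normal; order 2: 1/13 normal; order 3: 1/1 normal; order 4: 1/7 normal; order 6: 1/5 normal; order 8: 0/3 normal; order 12: 3/3 normal; order 24: 1/1 normal.
Total normal subgroups: 9.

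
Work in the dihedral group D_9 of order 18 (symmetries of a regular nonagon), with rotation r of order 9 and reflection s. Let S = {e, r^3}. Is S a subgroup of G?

No

r^3 ∈ S but its inverse r^6 ∉ S, so S is not a subgroup.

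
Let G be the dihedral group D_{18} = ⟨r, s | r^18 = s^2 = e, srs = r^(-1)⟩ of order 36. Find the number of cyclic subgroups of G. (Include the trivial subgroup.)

24

Each element a generates a cyclic subgroup ⟨a⟩; distinct elements may generate the same one (a cyclic group of order d has φ(d) generators).
Cyclic subgroups by order — order 1: 1; order 2: 19; order 3: 1; order 6: 1; order 9: 1; order 18: 1.
Total: 24.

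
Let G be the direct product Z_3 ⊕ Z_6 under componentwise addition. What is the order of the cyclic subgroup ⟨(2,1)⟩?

The order of (2,1) in Z_3 × Z_6 is lcm(ord(2) in Z_3, ord(1) in Z_6).
ord(2) = 3 and ord(1) = 6, so |⟨(2,1)⟩| = lcm(3, 6) = 6.

6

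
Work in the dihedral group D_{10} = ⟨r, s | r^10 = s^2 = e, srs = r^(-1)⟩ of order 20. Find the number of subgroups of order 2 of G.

|G| = 20 and 2 | 20, so subgroups of order 2 are possible by Lagrange.
The subgroups of order 2 are: {e, r^2s}; {e, r^3s}; {e, r^4s}; {e, r^5}; … (11 in all).
So G has 11 subgroups of order 2.

11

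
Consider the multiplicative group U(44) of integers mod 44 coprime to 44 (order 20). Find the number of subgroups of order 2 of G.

3

|G| = 20 and 2 | 20, so subgroups of order 2 are possible by Lagrange.
The subgroups of order 2 are: {1, 21}; {1, 23}; {1, 43}.
So G has 3 subgroups of order 2.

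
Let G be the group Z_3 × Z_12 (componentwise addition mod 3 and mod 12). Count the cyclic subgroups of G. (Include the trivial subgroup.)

15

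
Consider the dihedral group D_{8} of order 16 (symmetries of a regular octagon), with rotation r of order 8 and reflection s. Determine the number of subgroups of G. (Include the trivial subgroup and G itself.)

|G| = 16, so by Lagrange every subgroup order divides 16. Divisors: 1, 2, 4, 8, 16.
Subgroups by order — order 1: 1; order 2: 9; order 4: 5; order 8: 3; order 16: 1.
Total: 1 + 9 + 5 + 3 + 1 = 19.

19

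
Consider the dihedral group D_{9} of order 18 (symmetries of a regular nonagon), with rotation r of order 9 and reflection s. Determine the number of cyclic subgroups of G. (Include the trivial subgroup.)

12

A cyclic subgroup of order d is generated by each of its φ(d) elements of order d, so the cyclic subgroups of order d number (#elements of order d)/φ(d).
Cyclic subgroups by order — order 1: 1; order 2: 9; order 3: 1; order 9: 1.
Total: 12.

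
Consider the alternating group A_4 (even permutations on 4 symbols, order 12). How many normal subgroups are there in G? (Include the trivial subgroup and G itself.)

3

G has 10 subgroups. Checking conjugation-invariance by order — order 1: 1/1 normal; order 2: 0/3 normal; order 3: 0/4 normal; order 4: 1/1 normal; order 12: 1/1 normal.
Total normal subgroups: 3.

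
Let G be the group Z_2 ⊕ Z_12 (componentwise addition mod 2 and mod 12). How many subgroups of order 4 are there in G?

3

|G| = 24 and 4 | 24, so subgroups of order 4 are possible by Lagrange.
The subgroups of order 4 are: {(0,0), (0,3), (0,6), (0,9)}; {(0,0), (0,6), (1,0), (1,6)}; {(0,0), (0,6), (1,3), (1,9)}.
So G has 3 subgroups of order 4.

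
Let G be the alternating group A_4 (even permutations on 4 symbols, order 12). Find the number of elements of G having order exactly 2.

3

The elements of order 2 are: (1 2)(3 4), (1 3)(2 4), (1 4)(2 3).
That's 3.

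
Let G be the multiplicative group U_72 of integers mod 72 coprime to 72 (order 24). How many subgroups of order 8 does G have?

|G| = 24 and 8 | 24, so subgroups of order 8 are possible by Lagrange.
The subgroups of order 8 are: {1, 17, 19, 35, 37, 53, 55, 71}.
So G has 1 subgroup of order 8.

1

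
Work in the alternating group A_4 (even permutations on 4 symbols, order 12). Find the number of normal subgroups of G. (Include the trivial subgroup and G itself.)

G has 10 subgroups. Checking conjugation-invariance by order — order 1: 1/1 normal; order 2: 0/3 normal; order 3: 0/4 normal; order 4: 1/1 normal; order 12: 1/1 normal.
Total normal subgroups: 3.

3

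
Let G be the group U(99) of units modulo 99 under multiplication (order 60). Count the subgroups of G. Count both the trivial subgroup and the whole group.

|G| = 60, so by Lagrange every subgroup order divides 60. Divisors: 1, 2, 3, 4, 5, 6, 10, 12, 15, 20, 30, 60.
Subgroups by order — order 1: 1; order 2: 3; order 3: 1; order 4: 1; order 5: 1; order 6: 3; order 10: 3; order 12: 1; order 15: 1; order 20: 1; order 30: 3; order 60: 1.
Total: 1 + 3 + 1 + 1 + 1 + 3 + 3 + 1 + 1 + 1 + 3 + 1 = 20.

20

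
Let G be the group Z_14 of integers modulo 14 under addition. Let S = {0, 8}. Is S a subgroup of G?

8 ∈ S but its inverse 6 ∉ S, so S is not a subgroup.

No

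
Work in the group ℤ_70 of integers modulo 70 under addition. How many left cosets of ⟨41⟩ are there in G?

1

|⟨41⟩| = 70 and |G| = 70.
By Lagrange, [G : H] = |G|/|H| = 70/70 = 1.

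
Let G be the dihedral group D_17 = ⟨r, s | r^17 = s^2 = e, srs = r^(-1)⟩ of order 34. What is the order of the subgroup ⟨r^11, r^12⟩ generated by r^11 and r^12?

17

|⟨r^11⟩| = 17 and |⟨r^12⟩| = 17, so |H| is a multiple of lcm(17, 17) = 17 and divides |G| = 34.
Closing under the operation: H = {e, r, r^2, r^3, r^4, r^5, r^6, r^7, r^8, r^9, r^10, r^11, r^12, r^13, r^14, r^15, r^16}, so |H| = 17.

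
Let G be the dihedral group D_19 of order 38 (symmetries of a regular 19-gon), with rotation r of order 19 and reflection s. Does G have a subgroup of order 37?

No

37 does not divide |G| = 38, so by Lagrange no subgroup of order 37 exists.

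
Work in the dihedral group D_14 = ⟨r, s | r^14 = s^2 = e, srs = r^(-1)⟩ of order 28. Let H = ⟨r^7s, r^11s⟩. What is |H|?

14

|⟨r^7s⟩| = 2 and |⟨r^11s⟩| = 2, so |H| is a multiple of lcm(2, 2) = 2 and divides |G| = 28.
Closing under the operation: H = {e, r^2, r^4, r^6, r^8, r^10, r^12, rs, r^3s, r^5s, r^7s, r^9s, r^11s, r^13s}, so |H| = 14.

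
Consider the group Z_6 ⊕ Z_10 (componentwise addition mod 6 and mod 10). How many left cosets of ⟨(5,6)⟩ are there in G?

|⟨(5,6)⟩| = 30 and |G| = 60.
By Lagrange, [G : H] = |G|/|H| = 60/30 = 2.

2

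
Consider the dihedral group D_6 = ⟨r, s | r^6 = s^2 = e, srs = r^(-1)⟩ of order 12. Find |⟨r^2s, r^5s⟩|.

|⟨r^2s⟩| = 2 and |⟨r^5s⟩| = 2, so |H| is a multiple of lcm(2, 2) = 2 and divides |G| = 12.
Closing under the operation: H = {e, r^3, r^2s, r^5s}, so |H| = 4.

4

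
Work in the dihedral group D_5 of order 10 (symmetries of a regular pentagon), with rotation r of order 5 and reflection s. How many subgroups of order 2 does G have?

|G| = 10 and 2 | 10, so subgroups of order 2 are possible by Lagrange.
The subgroups of order 2 are: {e, r^2s}; {e, r^3s}; {e, r^4s}; {e, rs}; … (5 in all).
So G has 5 subgroups of order 2.

5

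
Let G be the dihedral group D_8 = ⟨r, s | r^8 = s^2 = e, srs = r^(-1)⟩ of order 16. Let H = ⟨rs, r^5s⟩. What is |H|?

4

|⟨rs⟩| = 2 and |⟨r^5s⟩| = 2, so |H| is a multiple of lcm(2, 2) = 2 and divides |G| = 16.
Closing under the operation: H = {e, r^4, rs, r^5s}, so |H| = 4.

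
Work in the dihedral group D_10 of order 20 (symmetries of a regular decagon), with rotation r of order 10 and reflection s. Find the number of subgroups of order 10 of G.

|G| = 20 and 10 | 20, so subgroups of order 10 are possible by Lagrange.
The subgroups of order 10 are: {e, r, r^2, r^3, r^4, r^5, r^6, r^7, r^8, r^9}; {e, r^2, r^4, r^6, r^8, s, r^2s, r^4s, r^6s, r^8s}; {e, r^2, r^4, r^6, r^8, rs, r^3s, r^5s, r^7s, r^9s}.
So G has 3 subgroups of order 10.

3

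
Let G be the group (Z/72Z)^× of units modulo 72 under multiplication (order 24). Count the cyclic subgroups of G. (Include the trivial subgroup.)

16

Group the elements of G by the cyclic subgroup they generate; each cyclic subgroup of order d accounts for φ(d) elements.
Cyclic subgroups by order — order 1: 1; order 2: 7; order 3: 1; order 6: 7.
Total: 16.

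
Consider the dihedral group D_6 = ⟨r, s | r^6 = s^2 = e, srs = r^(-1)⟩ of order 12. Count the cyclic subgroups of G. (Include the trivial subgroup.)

A cyclic subgroup of order d is generated by each of its φ(d) elements of order d, so the cyclic subgroups of order d number (#elements of order d)/φ(d).
Cyclic subgroups by order — order 1: 1; order 2: 7; order 3: 1; order 6: 1.
Total: 10.

10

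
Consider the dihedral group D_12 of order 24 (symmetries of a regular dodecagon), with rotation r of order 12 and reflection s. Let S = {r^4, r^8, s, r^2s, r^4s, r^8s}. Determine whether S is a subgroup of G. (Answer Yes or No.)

The identity e ∉ S, so S is not a subgroup.

No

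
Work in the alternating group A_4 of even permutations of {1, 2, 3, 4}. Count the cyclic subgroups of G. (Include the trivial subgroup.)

8

Each element a generates a cyclic subgroup ⟨a⟩; distinct elements may generate the same one (a cyclic group of order d has φ(d) generators).
Cyclic subgroups by order — order 1: 1; order 2: 3; order 3: 4.
Total: 8.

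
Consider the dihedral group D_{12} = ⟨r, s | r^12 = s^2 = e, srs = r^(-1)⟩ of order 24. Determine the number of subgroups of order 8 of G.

|G| = 24 and 8 | 24, so subgroups of order 8 are possible by Lagrange.
The subgroups of order 8 are: {e, r^3, r^6, r^9, rs, r^4s, r^7s, r^10s}; {e, r^3, r^6, r^9, r^2s, r^5s, r^8s, r^11s}; {e, r^3, r^6, r^9, s, r^3s, r^6s, r^9s}.
So G has 3 subgroups of order 8.

3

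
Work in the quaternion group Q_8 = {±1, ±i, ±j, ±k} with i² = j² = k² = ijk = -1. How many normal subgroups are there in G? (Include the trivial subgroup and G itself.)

6

G has 6 subgroups. Checking conjugation-invariance by order — order 1: 1/1 normal; order 2: 1/1 normal; order 4: 3/3 normal; order 8: 1/1 normal.
Total normal subgroups: 6.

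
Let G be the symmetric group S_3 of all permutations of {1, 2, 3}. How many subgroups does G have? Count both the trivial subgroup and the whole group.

6

|G| = 6, so by Lagrange every subgroup order divides 6. Divisors: 1, 2, 3, 6.
Subgroups by order — order 1: 1; order 2: 3; order 3: 1; order 6: 1.
Total: 1 + 3 + 1 + 1 = 6.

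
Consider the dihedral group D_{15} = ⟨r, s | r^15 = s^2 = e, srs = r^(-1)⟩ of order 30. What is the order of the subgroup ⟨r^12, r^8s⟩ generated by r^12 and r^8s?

10

|⟨r^12⟩| = 5 and |⟨r^8s⟩| = 2, so |H| is a multiple of lcm(5, 2) = 10 and divides |G| = 30.
Closing under the operation: H = {e, r^3, r^6, r^9, r^12, r^2s, r^5s, r^8s, r^11s, r^14s}, so |H| = 10.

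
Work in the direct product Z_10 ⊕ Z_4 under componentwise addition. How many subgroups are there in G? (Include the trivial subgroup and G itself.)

|G| = 40, so by Lagrange every subgroup order divides 40. Divisors: 1, 2, 4, 5, 8, 10, 20, 40.
Subgroups by order — order 1: 1; order 2: 3; order 4: 3; order 5: 1; order 8: 1; order 10: 3; order 20: 3; order 40: 1.
Total: 1 + 3 + 3 + 1 + 1 + 3 + 3 + 1 = 16.

16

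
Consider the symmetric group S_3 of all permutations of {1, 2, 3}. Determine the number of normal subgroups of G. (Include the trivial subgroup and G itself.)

3

G has 6 subgroups. Checking conjugation-invariance by order — order 1: 1/1 normal; order 2: 0/3 normal; order 3: 1/1 normal; order 6: 1/1 normal.
Total normal subgroups: 3.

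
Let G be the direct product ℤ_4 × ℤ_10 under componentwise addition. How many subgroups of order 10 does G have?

|G| = 40 and 10 | 40, so subgroups of order 10 are possible by Lagrange.
The subgroups of order 10 are: {(0,0), (0,1), (0,2), (0,3), (0,4), (0,5), (0,6), (0,7), (0,8), (0,9)}; {(0,0), (0,2), (0,4), (0,6), (0,8), (2,0), (2,2), (2,4), (2,6), (2,8)}; {(0,0), (0,2), (0,4), (0,6), (0,8), (2,1), (2,3), (2,5), (2,7), (2,9)}.
So G has 3 subgroups of order 10.

3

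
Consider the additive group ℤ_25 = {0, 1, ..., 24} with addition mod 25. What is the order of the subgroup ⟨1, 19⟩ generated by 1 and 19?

25

|⟨1⟩| = 25 and |⟨19⟩| = 25, so |H| is a multiple of lcm(25, 25) = 25 and divides |G| = 25.
Closing {1, 19} under the group operation gives all of G, so |H| = 25.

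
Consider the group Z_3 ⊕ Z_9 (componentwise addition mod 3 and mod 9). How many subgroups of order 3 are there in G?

|G| = 27 and 3 | 27, so subgroups of order 3 are possible by Lagrange.
The subgroups of order 3 are: {(0,0), (0,3), (0,6)}; {(0,0), (1,0), (2,0)}; {(0,0), (1,3), (2,6)}; {(0,0), (1,6), (2,3)}.
So G has 4 subgroups of order 3.

4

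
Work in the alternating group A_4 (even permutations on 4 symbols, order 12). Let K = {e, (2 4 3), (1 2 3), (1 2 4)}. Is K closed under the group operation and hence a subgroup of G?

(2 4 3) ∈ K but its inverse (2 3 4) ∉ K, so K is not a subgroup.

No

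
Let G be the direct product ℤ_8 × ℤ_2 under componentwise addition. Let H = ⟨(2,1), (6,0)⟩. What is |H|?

|⟨(2,1)⟩| = 4 and |⟨(6,0)⟩| = 4, so |H| is a multiple of lcm(4, 4) = 4 and divides |G| = 16.
Closing under the operation: H = {(0,0), (0,1), (2,0), (2,1), (4,0), (4,1), (6,0), (6,1)}, so |H| = 8.

8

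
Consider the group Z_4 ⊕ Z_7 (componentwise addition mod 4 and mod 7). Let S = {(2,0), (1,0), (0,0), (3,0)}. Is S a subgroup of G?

|S| = 4 divides |G| = 28, consistent with Lagrange.
S contains the identity, every element's inverse is in S, and S is closed under +: it is a subgroup.
In fact S = ⟨(1,0)⟩.

Yes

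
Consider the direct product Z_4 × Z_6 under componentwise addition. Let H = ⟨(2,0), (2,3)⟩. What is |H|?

4

|⟨(2,0)⟩| = 2 and |⟨(2,3)⟩| = 2, so |H| is a multiple of lcm(2, 2) = 2 and divides |G| = 24.
Closing under the operation: H = {(0,0), (0,3), (2,0), (2,3)}, so |H| = 4.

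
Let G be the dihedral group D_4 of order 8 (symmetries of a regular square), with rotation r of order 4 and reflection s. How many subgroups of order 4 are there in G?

3

|G| = 8 and 4 | 8, so subgroups of order 4 are possible by Lagrange.
The subgroups of order 4 are: {e, r, r^2, r^3}; {e, r^2, s, r^2s}; {e, r^2, rs, r^3s}.
So G has 3 subgroups of order 4.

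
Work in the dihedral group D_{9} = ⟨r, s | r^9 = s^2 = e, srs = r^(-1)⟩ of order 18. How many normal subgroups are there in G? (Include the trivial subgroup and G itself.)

4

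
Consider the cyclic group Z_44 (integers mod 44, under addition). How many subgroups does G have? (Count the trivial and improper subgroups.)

A cyclic group of order 44 has exactly one subgroup for each divisor of 44.
Divisors of 44: 1, 2, 4, 11, 22, 44.
So Z_44 has 6 subgroups.

6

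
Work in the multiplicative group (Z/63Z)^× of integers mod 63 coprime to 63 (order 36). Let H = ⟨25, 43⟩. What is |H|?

9

|⟨25⟩| = 3 and |⟨43⟩| = 3, so |H| is a multiple of lcm(3, 3) = 3 and divides |G| = 36.
Closing under the operation: H = {1, 4, 16, 22, 25, 37, 43, 46, 58}, so |H| = 9.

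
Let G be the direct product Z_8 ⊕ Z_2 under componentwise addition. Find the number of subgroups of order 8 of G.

3

|G| = 16 and 8 | 16, so subgroups of order 8 are possible by Lagrange.
The subgroups of order 8 are: {(0,0), (0,1), (2,0), (2,1), (4,0), (4,1), (6,0), (6,1)}; {(0,0), (1,0), (2,0), (3,0), (4,0), (5,0), (6,0), (7,0)}; {(0,0), (1,1), (2,0), (3,1), (4,0), (5,1), (6,0), (7,1)}.
So G has 3 subgroups of order 8.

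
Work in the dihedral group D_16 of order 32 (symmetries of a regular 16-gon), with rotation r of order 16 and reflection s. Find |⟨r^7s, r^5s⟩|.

16

|⟨r^7s⟩| = 2 and |⟨r^5s⟩| = 2, so |H| is a multiple of lcm(2, 2) = 2 and divides |G| = 32.
Closing under the operation: H = {e, r^2, r^4, r^6, r^8, r^10, r^12, r^14, rs, r^3s, r^5s, r^7s, r^9s, r^11s, r^13s, r^15s}, so |H| = 16.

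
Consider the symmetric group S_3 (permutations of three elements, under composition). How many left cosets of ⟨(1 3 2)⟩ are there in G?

2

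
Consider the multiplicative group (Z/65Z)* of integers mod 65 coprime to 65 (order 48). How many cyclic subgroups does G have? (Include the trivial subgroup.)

Each element a generates a cyclic subgroup ⟨a⟩; distinct elements may generate the same one (a cyclic group of order d has φ(d) generators).
Cyclic subgroups by order — order 1: 1; order 2: 3; order 3: 1; order 4: 6; order 6: 3; order 12: 6.
Total: 20.

20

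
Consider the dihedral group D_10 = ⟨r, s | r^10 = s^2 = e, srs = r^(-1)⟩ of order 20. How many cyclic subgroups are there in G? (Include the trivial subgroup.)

14

A cyclic subgroup of order d is generated by each of its φ(d) elements of order d, so the cyclic subgroups of order d number (#elements of order d)/φ(d).
Cyclic subgroups by order — order 1: 1; order 2: 11; order 5: 1; order 10: 1.
Total: 14.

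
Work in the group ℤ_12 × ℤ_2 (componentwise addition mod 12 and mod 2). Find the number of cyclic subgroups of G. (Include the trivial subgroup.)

12

A cyclic subgroup of order d is generated by each of its φ(d) elements of order d, so the cyclic subgroups of order d number (#elements of order d)/φ(d).
Cyclic subgroups by order — order 1: 1; order 2: 3; order 3: 1; order 4: 2; order 6: 3; order 12: 2.
Total: 12.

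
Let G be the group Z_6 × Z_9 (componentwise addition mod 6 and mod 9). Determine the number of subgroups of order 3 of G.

|G| = 54 and 3 | 54, so subgroups of order 3 are possible by Lagrange.
The subgroups of order 3 are: {(0,0), (0,3), (0,6)}; {(0,0), (2,0), (4,0)}; {(0,0), (2,3), (4,6)}; {(0,0), (2,6), (4,3)}.
So G has 4 subgroups of order 3.

4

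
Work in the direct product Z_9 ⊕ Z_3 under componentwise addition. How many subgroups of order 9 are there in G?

|G| = 27 and 9 | 27, so subgroups of order 9 are possible by Lagrange.
The subgroups of order 9 are: {(0,0), (0,1), (0,2), (3,0), (3,1), (3,2), (6,0), (6,1), (6,2)}; {(0,0), (1,0), (2,0), (3,0), (4,0), (5,0), (6,0), (7,0), (8,0)}; {(0,0), (1,1), (2,2), (3,0), (4,1), (5,2), (6,0), (7,1), (8,2)}; {(0,0), (1,2), (2,1), (3,0), (4,2), (5,1), (6,0), (7,2), (8,1)}.
So G has 4 subgroups of order 9.

4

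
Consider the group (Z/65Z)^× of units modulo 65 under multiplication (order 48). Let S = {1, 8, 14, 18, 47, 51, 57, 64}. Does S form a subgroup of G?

|S| = 8 divides |G| = 48, consistent with Lagrange.
S contains the identity, every element's inverse is in S, and S is closed under ·: it is a subgroup.

Yes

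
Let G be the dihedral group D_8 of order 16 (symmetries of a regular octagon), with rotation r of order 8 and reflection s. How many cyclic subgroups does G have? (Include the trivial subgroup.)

Each element a generates a cyclic subgroup ⟨a⟩; distinct elements may generate the same one (a cyclic group of order d has φ(d) generators).
Cyclic subgroups by order — order 1: 1; order 2: 9; order 4: 1; order 8: 1.
Total: 12.

12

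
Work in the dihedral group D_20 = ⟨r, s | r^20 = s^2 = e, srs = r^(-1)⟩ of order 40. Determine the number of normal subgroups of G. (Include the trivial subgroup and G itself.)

9

G has 48 subgroups. Checking conjugation-invariance by order — order 1: 1/1 normal; order 2: 1/21 normal; order 4: 1/11 normal; order 5: 1/1 normal; order 8: 0/5 normal; order 10: 1/5 normal; order 20: 3/3 normal; order 40: 1/1 normal.
Total normal subgroups: 9.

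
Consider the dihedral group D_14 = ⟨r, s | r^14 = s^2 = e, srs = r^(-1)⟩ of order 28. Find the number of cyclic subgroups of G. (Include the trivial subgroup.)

18

Each element a generates a cyclic subgroup ⟨a⟩; distinct elements may generate the same one (a cyclic group of order d has φ(d) generators).
Cyclic subgroups by order — order 1: 1; order 2: 15; order 7: 1; order 14: 1.
Total: 18.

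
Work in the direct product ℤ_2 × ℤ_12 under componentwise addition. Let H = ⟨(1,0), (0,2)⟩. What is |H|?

|⟨(1,0)⟩| = 2 and |⟨(0,2)⟩| = 6, so |H| is a multiple of lcm(2, 6) = 6 and divides |G| = 24.
Closing under the operation: H = {(0,0), (0,2), (0,4), (0,6), (0,8), (0,10), (1,0), (1,2), (1,4), (1,6), (1,8), (1,10)}, so |H| = 12.

12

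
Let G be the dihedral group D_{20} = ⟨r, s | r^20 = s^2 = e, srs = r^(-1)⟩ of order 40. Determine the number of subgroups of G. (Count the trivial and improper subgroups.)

48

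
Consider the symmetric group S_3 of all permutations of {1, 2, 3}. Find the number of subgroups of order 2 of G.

3

|G| = 6 and 2 | 6, so subgroups of order 2 are possible by Lagrange.
The subgroups of order 2 are: {e, (1 2)}; {e, (1 3)}; {e, (2 3)}.
So G has 3 subgroups of order 2.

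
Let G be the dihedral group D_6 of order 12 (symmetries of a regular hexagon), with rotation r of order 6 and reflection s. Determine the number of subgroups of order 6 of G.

|G| = 12 and 6 | 12, so subgroups of order 6 are possible by Lagrange.
The subgroups of order 6 are: {e, r, r^2, r^3, r^4, r^5}; {e, r^2, r^4, s, r^2s, r^4s}; {e, r^2, r^4, rs, r^3s, r^5s}.
So G has 3 subgroups of order 6.

3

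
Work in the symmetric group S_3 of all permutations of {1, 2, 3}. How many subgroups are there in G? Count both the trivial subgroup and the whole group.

6

|G| = 6, so by Lagrange every subgroup order divides 6. Divisors: 1, 2, 3, 6.
Subgroups by order — order 1: 1; order 2: 3; order 3: 1; order 6: 1.
Total: 1 + 3 + 1 + 1 = 6.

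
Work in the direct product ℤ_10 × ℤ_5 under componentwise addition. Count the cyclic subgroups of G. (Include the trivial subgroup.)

Each element a generates a cyclic subgroup ⟨a⟩; distinct elements may generate the same one (a cyclic group of order d has φ(d) generators).
Cyclic subgroups by order — order 1: 1; order 2: 1; order 5: 6; order 10: 6.
Total: 14.

14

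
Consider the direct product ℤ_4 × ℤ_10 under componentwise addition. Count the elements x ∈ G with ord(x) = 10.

An element (a,b) has order lcm(ord(a), ord(b)); count pairs with lcm equal to 10.
Enumerating gives 12 such elements.

12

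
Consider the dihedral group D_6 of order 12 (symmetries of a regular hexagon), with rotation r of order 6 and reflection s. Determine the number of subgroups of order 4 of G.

|G| = 12 and 4 | 12, so subgroups of order 4 are possible by Lagrange.
The subgroups of order 4 are: {e, r^3, r^2s, r^5s}; {e, r^3, s, r^3s}; {e, r^3, rs, r^4s}.
So G has 3 subgroups of order 4.

3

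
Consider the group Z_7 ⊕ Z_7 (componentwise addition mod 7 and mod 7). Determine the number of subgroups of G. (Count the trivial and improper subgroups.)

10

|G| = 49, so by Lagrange every subgroup order divides 49. Divisors: 1, 7, 49.
Subgroups by order — order 1: 1; order 7: 8; order 49: 1.
Total: 1 + 8 + 1 = 10.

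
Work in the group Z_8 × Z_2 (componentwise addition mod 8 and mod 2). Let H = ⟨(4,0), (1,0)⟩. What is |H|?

8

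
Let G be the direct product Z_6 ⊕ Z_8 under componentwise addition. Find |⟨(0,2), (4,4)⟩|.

12

|⟨(0,2)⟩| = 4 and |⟨(4,4)⟩| = 6, so |H| is a multiple of lcm(4, 6) = 12 and divides |G| = 48.
Closing under the operation: H = {(0,0), (0,2), (0,4), (0,6), (2,0), (2,2), (2,4), (2,6), (4,0), (4,2), (4,4), (4,6)}, so |H| = 12.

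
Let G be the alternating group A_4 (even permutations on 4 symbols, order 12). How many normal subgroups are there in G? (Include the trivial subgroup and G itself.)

3

G has 10 subgroups. Checking conjugation-invariance by order — order 1: 1/1 normal; order 2: 0/3 normal; order 3: 0/4 normal; order 4: 1/1 normal; order 12: 1/1 normal.
Total normal subgroups: 3.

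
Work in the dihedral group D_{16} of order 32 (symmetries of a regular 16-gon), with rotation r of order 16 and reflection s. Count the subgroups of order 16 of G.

3

|G| = 32 and 16 | 32, so subgroups of order 16 are possible by Lagrange.
The subgroups of order 16 are: {e, r, r^2, r^3, r^4, r^5, r^6, r^7, r^8, r^9, r^10, r^11, r^12, r^13, r^14, r^15}; {e, r^2, r^4, r^6, r^8, r^10, r^12, r^14, s, r^2s, r^4s, r^6s, r^8s, r^10s, r^12s, r^14s}; {e, r^2, r^4, r^6, r^8, r^10, r^12, r^14, rs, r^3s, r^5s, r^7s, r^9s, r^11s, r^13s, r^15s}.
So G has 3 subgroups of order 16.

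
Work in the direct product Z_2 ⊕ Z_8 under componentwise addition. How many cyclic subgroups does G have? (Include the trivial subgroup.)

A cyclic subgroup of order d is generated by each of its φ(d) elements of order d, so the cyclic subgroups of order d number (#elements of order d)/φ(d).
Cyclic subgroups by order — order 1: 1; order 2: 3; order 4: 2; order 8: 2.
Total: 8.

8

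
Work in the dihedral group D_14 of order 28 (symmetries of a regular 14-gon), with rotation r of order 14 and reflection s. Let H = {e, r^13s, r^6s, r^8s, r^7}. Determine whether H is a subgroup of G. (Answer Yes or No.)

|H| = 5 does not divide |G| = 28, so by Lagrange H is not a subgroup.

No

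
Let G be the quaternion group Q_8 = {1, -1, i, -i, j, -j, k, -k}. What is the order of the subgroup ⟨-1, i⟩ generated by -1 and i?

|⟨-1⟩| = 2 and |⟨i⟩| = 4, so |H| is a multiple of lcm(2, 4) = 4 and divides |G| = 8.
Closing under the operation: H = {1, -1, i, -i}, so |H| = 4.

4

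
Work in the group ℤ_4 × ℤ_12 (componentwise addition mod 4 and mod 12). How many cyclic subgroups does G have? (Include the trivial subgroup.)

Group the elements of G by the cyclic subgroup they generate; each cyclic subgroup of order d accounts for φ(d) elements.
Cyclic subgroups by order — order 1: 1; order 2: 3; order 3: 1; order 4: 6; order 6: 3; order 12: 6.
Total: 20.

20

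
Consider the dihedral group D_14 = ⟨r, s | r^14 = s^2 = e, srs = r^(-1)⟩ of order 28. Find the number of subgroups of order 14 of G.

|G| = 28 and 14 | 28, so subgroups of order 14 are possible by Lagrange.
The subgroups of order 14 are: {e, r, r^2, r^3, r^4, r^5, r^6, r^7, r^8, r^9, r^10, r^11, r^12, r^13}; {e, r^2, r^4, r^6, r^8, r^10, r^12, s, r^2s, r^4s, r^6s, r^8s, r^10s, r^12s}; {e, r^2, r^4, r^6, r^8, r^10, r^12, rs, r^3s, r^5s, r^7s, r^9s, r^11s, r^13s}.
So G has 3 subgroups of order 14.

3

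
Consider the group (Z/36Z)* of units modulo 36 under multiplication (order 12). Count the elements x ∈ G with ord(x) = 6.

The elements of order 6 are: 5, 7, 11, 23, 29, 31.
That's 6.

6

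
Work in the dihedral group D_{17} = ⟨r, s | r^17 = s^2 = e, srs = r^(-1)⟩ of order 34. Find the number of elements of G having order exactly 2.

17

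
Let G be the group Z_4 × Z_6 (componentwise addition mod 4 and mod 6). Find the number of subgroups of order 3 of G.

|G| = 24 and 3 | 24, so subgroups of order 3 are possible by Lagrange.
The subgroups of order 3 are: {(0,0), (0,2), (0,4)}.
So G has 1 subgroup of order 3.

1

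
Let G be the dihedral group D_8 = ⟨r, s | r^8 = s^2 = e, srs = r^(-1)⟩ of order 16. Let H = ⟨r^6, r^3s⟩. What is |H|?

|⟨r^6⟩| = 4 and |⟨r^3s⟩| = 2, so |H| is a multiple of lcm(4, 2) = 4 and divides |G| = 16.
Closing under the operation: H = {e, r^2, r^4, r^6, rs, r^3s, r^5s, r^7s}, so |H| = 8.

8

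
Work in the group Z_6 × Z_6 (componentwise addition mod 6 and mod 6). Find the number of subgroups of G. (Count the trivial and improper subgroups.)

30

|G| = 36, so by Lagrange every subgroup order divides 36. Divisors: 1, 2, 3, 4, 6, 9, 12, 18, 36.
Subgroups by order — order 1: 1; order 2: 3; order 3: 4; order 4: 1; order 6: 12; order 9: 1; order 12: 4; order 18: 3; order 36: 1.
Total: 1 + 3 + 4 + 1 + 12 + 1 + 4 + 3 + 1 = 30.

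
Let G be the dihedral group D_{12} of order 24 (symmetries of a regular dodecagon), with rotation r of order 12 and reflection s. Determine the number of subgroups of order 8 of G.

3

|G| = 24 and 8 | 24, so subgroups of order 8 are possible by Lagrange.
The subgroups of order 8 are: {e, r^3, r^6, r^9, rs, r^4s, r^7s, r^10s}; {e, r^3, r^6, r^9, r^2s, r^5s, r^8s, r^11s}; {e, r^3, r^6, r^9, s, r^3s, r^6s, r^9s}.
So G has 3 subgroups of order 8.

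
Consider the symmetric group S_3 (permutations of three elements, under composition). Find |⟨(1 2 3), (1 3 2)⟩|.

|⟨(1 2 3)⟩| = 3 and |⟨(1 3 2)⟩| = 3, so |H| is a multiple of lcm(3, 3) = 3 and divides |G| = 6.
Closing under the operation: H = {e, (1 2 3), (1 3 2)}, so |H| = 3.

3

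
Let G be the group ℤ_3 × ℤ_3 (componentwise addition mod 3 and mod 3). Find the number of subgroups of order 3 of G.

4

|G| = 9 and 3 | 9, so subgroups of order 3 are possible by Lagrange.
The subgroups of order 3 are: {(0,0), (0,1), (0,2)}; {(0,0), (1,0), (2,0)}; {(0,0), (1,1), (2,2)}; {(0,0), (1,2), (2,1)}.
So G has 4 subgroups of order 3.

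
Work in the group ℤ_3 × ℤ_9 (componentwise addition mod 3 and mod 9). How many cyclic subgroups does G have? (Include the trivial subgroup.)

8

Each element a generates a cyclic subgroup ⟨a⟩; distinct elements may generate the same one (a cyclic group of order d has φ(d) generators).
Cyclic subgroups by order — order 1: 1; order 3: 4; order 9: 3.
Total: 8.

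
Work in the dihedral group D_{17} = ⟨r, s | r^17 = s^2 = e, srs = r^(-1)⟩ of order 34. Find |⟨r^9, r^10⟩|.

17

|⟨r^9⟩| = 17 and |⟨r^10⟩| = 17, so |H| is a multiple of lcm(17, 17) = 17 and divides |G| = 34.
Closing under the operation: H = {e, r, r^2, r^3, r^4, r^5, r^6, r^7, r^8, r^9, r^10, r^11, r^12, r^13, r^14, r^15, r^16}, so |H| = 17.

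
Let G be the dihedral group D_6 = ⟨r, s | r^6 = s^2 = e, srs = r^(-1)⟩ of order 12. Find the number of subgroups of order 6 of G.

|G| = 12 and 6 | 12, so subgroups of order 6 are possible by Lagrange.
The subgroups of order 6 are: {e, r, r^2, r^3, r^4, r^5}; {e, r^2, r^4, s, r^2s, r^4s}; {e, r^2, r^4, rs, r^3s, r^5s}.
So G has 3 subgroups of order 6.

3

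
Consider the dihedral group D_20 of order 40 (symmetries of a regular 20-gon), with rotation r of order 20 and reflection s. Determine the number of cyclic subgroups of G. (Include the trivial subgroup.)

26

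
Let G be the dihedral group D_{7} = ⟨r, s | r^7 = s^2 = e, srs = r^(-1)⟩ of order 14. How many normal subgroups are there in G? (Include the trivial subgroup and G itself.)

G has 10 subgroups. Checking conjugation-invariance by order — order 1: 1/1 normal; order 2: 0/7 normal; order 7: 1/1 normal; order 14: 1/1 normal.
Total normal subgroups: 3.

3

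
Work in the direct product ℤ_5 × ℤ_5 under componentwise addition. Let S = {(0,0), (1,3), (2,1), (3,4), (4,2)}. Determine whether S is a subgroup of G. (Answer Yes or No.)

|S| = 5 divides |G| = 25, consistent with Lagrange.
S contains the identity, every element's inverse is in S, and S is closed under +: it is a subgroup.
In fact S = ⟨(2,1)⟩.

Yes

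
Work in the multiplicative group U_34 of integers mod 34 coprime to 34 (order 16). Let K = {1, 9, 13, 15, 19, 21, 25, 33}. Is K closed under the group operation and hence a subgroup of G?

|K| = 8 divides |G| = 16, consistent with Lagrange.
K contains the identity, every element's inverse is in K, and K is closed under ·: it is a subgroup.
In fact K = ⟨9⟩.

Yes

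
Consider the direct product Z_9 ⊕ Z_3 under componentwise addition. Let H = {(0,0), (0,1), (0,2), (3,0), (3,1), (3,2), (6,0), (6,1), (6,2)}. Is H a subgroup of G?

Yes

|H| = 9 divides |G| = 27, consistent with Lagrange.
H contains the identity, every element's inverse is in H, and H is closed under +: it is a subgroup.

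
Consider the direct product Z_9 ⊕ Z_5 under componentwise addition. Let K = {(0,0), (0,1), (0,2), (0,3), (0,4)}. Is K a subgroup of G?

|K| = 5 divides |G| = 45, consistent with Lagrange.
K contains the identity, every element's inverse is in K, and K is closed under +: it is a subgroup.
In fact K = ⟨(0,1)⟩.

Yes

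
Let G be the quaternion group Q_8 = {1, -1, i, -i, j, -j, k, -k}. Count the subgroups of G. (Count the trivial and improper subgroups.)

|G| = 8, so by Lagrange every subgroup order divides 8. Divisors: 1, 2, 4, 8.
Subgroups by order — order 1: 1; order 2: 1; order 4: 3; order 8: 1.
Total: 1 + 1 + 3 + 1 = 6.

6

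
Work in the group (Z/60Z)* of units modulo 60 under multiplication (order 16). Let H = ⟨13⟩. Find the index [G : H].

4

|⟨13⟩| = 4 and |G| = 16.
By Lagrange, [G : H] = |G|/|H| = 16/4 = 4.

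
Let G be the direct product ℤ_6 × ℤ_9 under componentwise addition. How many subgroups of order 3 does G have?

4

|G| = 54 and 3 | 54, so subgroups of order 3 are possible by Lagrange.
The subgroups of order 3 are: {(0,0), (0,3), (0,6)}; {(0,0), (2,0), (4,0)}; {(0,0), (2,3), (4,6)}; {(0,0), (2,6), (4,3)}.
So G has 4 subgroups of order 3.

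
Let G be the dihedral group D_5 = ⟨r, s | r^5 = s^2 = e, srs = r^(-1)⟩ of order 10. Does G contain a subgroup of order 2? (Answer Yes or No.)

Yes

2 | 10. A subgroup of order 2 is {e, r^2s}.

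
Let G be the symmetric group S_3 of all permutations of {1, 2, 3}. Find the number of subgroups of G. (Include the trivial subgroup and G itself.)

6

|G| = 6, so by Lagrange every subgroup order divides 6. Divisors: 1, 2, 3, 6.
Subgroups by order — order 1: 1; order 2: 3; order 3: 1; order 6: 1.
Total: 1 + 3 + 1 + 1 = 6.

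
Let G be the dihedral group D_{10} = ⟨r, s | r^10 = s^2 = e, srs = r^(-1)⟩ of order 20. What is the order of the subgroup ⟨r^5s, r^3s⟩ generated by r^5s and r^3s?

|⟨r^5s⟩| = 2 and |⟨r^3s⟩| = 2, so |H| is a multiple of lcm(2, 2) = 2 and divides |G| = 20.
Closing under the operation: H = {e, r^2, r^4, r^6, r^8, rs, r^3s, r^5s, r^7s, r^9s}, so |H| = 10.

10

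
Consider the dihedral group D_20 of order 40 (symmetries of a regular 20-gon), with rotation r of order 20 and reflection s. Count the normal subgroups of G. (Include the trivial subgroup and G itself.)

G has 48 subgroups. Checking conjugation-invariance by order — order 1: 1/1 normal; order 2: 1/21 normal; order 4: 1/11 normal; order 5: 1/1 normal; order 8: 0/5 normal; order 10: 1/5 normal; order 20: 3/3 normal; order 40: 1/1 normal.
Total normal subgroups: 9.

9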